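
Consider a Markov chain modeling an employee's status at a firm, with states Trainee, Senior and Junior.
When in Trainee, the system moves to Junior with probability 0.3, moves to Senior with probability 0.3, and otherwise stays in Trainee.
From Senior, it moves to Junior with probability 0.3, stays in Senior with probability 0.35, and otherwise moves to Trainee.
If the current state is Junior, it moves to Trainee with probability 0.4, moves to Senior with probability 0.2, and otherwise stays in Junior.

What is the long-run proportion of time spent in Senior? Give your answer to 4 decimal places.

Let the stationary distribution be π with π = πP and π_1 + π_2 + π_3 = 1.
π_1 = 0.4·π_1 + 0.35·π_2 + 0.4·π_3
π_2 = 0.3·π_1 + 0.35·π_2 + 0.2·π_3
Solving with the normalization constraint gives π = (0.3860, 0.2807, 0.3333).
So the stationary probability of Senior is 0.2807.

0.2807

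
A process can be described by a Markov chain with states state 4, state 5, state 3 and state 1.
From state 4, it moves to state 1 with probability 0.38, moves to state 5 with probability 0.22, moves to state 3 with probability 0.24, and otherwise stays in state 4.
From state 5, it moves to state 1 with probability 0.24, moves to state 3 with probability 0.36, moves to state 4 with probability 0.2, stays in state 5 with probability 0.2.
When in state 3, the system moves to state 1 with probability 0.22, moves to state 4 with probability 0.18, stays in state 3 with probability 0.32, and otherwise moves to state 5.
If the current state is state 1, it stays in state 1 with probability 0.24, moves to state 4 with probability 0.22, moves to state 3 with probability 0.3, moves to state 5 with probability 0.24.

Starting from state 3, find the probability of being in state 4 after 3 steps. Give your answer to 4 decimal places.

Propagate the distribution vector 3 steps from state 3.
After 0 steps: (0.0000, 0.0000, 1.0000, 0.0000)
After 1 step: (0.1800, 0.2800, 0.3200, 0.2200)
After 2 steps: (0.1908, 0.2380, 0.3124, 0.2588)
After 3 steps: (0.1913, 0.2392, 0.3091, 0.2605)
P(in state 4 after 3 steps) = 0.1913

0.1913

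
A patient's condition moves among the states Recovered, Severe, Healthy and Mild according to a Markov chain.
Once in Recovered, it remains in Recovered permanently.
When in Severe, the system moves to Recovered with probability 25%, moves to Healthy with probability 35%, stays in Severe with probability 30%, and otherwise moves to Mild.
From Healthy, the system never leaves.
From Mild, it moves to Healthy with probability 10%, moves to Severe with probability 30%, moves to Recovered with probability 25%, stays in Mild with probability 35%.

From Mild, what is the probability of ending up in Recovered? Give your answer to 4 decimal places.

0.5882

Let h(s) be the probability of absorption at Recovered starting from transient state s. Then h(Recovered) = 1 and h(Healthy) = 0. By first-step analysis:
h(Severe) = 0.25·1 + 0.3·h(Severe) + 0.35·0 + 0.1·h(Mild)
h(Mild) = 0.25·1 + 0.3·h(Severe) + 0.1·0 + 0.35·h(Mild)
Solving: h(Severe) = 0.4412, h(Mild) = 0.5882.
Starting from Mild, the probability is 0.5882.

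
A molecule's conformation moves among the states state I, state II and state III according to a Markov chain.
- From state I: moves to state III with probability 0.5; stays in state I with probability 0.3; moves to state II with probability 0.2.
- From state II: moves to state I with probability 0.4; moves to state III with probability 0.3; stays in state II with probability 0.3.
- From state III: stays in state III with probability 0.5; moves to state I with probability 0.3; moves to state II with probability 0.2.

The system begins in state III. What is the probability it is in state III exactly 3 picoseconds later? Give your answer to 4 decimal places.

0.4560

Propagate the distribution vector 3 picoseconds from state III.
After 0 picoseconds: (0.0000, 0.0000, 1.0000)
After 1 picosecond: (0.3000, 0.2000, 0.5000)
After 2 picoseconds: (0.3200, 0.2200, 0.4600)
After 3 picoseconds: (0.3220, 0.2220, 0.4560)
P(in state III after 3 picoseconds) = 0.4560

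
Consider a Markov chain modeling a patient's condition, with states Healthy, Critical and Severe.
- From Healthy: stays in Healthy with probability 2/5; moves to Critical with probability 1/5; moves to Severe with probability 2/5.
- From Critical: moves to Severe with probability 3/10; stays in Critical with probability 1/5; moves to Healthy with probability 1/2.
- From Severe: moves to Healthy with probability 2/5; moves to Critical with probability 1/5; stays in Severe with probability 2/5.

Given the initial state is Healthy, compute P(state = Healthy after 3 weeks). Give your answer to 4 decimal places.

Propagate the distribution vector 3 weeks from Healthy.
After 0 weeks: (1.0000, 0.0000, 0.0000)
After 1 week: (0.4000, 0.2000, 0.4000)
After 2 weeks: (0.4200, 0.2000, 0.3800)
After 3 weeks: (0.4200, 0.2000, 0.3800)
P(in Healthy after 3 weeks) = 0.4200

0.4200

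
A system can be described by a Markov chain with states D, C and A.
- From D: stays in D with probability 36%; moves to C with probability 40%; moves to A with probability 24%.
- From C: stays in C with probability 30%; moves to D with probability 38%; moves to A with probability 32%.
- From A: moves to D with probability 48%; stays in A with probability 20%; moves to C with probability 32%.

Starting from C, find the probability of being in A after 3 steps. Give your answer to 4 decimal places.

Propagate the distribution vector 3 steps from C.
After 0 steps: (0.0000, 1.0000, 0.0000)
After 1 step: (0.3800, 0.3000, 0.3200)
After 2 steps: (0.4044, 0.3444, 0.2512)
After 3 steps: (0.3970, 0.3455, 0.2575)
P(in A after 3 steps) = 0.2575

0.2575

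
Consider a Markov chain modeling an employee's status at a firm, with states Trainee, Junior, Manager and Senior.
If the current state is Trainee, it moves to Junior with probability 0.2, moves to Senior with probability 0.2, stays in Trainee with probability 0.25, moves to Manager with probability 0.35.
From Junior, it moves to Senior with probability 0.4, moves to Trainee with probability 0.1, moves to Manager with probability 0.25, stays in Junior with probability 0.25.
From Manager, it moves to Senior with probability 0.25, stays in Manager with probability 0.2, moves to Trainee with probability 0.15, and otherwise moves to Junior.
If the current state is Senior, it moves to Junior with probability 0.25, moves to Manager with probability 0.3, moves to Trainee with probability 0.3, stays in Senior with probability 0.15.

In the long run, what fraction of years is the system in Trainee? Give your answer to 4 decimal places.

0.1939

Let the stationary distribution be π with π = πP and π_1 + π_2 + π_3 + π_4 = 1.
π_1 = 0.25·π_1 + 0.1·π_2 + 0.15·π_3 + 0.3·π_4
π_2 = 0.2·π_1 + 0.25·π_2 + 0.4·π_3 + 0.25·π_4
π_3 = 0.35·π_1 + 0.25·π_2 + 0.2·π_3 + 0.3·π_4
Solving with the normalization constraint gives π = (0.1939, 0.2806, 0.2688, 0.2567).
So the stationary probability of Trainee is 0.1939.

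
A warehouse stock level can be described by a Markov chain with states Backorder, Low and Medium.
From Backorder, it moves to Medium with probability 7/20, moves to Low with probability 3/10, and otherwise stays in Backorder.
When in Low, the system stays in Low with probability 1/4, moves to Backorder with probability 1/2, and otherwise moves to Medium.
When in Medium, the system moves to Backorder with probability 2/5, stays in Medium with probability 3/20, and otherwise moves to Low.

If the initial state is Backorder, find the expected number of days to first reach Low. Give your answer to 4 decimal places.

Let t(s) be the expected number of days to first reach Low from state s, with t(Low) = 0. Conditioning on the first day:
t(Backorder) = 1 + 0.35·t(Backorder) + 0.35·t(Medium)
t(Medium) = 1 + 0.4·t(Backorder) + 0.15·t(Medium)
Solving: t(Backorder) = 2.9091, t(Medium) = 2.5455.
Expected days from Backorder to Low: 2.9091.

2.9091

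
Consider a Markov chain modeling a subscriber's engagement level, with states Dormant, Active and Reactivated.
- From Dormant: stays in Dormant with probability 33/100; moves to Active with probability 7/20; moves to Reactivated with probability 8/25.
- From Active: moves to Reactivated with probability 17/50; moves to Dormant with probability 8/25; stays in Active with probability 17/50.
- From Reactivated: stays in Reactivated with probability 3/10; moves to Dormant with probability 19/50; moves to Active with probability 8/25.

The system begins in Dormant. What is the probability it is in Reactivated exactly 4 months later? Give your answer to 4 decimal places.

Propagate the distribution vector 4 months from Dormant.
After 0 months: (1.0000, 0.0000, 0.0000)
After 1 month: (0.3300, 0.3500, 0.3200)
After 2 months: (0.3425, 0.3369, 0.3206)
After 3 months: (0.3427, 0.3370, 0.3203)
After 4 months: (0.3426, 0.3370, 0.3203)
P(in Reactivated after 4 months) = 0.3203

0.3203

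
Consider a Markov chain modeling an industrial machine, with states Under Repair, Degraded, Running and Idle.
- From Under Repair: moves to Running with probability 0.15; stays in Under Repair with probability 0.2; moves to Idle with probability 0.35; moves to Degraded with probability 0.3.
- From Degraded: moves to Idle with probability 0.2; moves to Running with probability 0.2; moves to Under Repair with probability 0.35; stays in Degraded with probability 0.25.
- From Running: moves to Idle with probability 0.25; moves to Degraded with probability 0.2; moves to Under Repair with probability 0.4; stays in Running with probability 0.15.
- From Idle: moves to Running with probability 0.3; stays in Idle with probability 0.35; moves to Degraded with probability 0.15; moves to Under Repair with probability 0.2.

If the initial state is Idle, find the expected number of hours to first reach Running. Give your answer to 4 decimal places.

4.0838

Let t(s) be the expected number of hours to first reach Running from state s, with t(Running) = 0. Conditioning on the first hour:
t(Under Repair) = 1 + 0.2·t(Under Repair) + 0.3·t(Degraded) + 0.35·t(Idle)
t(Degraded) = 1 + 0.35·t(Under Repair) + 0.25·t(Degraded) + 0.2·t(Idle)
t(Idle) = 1 + 0.2·t(Under Repair) + 0.15·t(Degraded) + 0.35·t(Idle)
Solving: t(Under Repair) = 4.7818, t(Degraded) = 4.6539, t(Idle) = 4.0838.
Expected hours from Idle to Running: 4.0838.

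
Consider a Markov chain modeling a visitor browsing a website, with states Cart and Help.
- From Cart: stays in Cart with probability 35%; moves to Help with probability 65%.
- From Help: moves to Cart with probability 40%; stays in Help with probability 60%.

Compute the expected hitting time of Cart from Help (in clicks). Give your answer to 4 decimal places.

Let t(s) be the expected number of clicks to first reach Cart from state s, with t(Cart) = 0. Conditioning on the first click:
t(Help) = 1 + 0.6·t(Help)
Solving: t(Help) = 2.5000.
Expected clicks from Help to Cart: 2.5000.

2.5000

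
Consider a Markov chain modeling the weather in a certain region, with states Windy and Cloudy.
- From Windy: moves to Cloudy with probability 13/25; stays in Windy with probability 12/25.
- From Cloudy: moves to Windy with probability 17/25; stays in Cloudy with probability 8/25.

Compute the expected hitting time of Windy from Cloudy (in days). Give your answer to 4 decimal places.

1.4706

Let t(s) be the expected number of days to first reach Windy from state s, with t(Windy) = 0. Conditioning on the first day:
t(Cloudy) = 1 + 0.32·t(Cloudy)
Solving: t(Cloudy) = 1.4706.
Expected days from Cloudy to Windy: 1.4706.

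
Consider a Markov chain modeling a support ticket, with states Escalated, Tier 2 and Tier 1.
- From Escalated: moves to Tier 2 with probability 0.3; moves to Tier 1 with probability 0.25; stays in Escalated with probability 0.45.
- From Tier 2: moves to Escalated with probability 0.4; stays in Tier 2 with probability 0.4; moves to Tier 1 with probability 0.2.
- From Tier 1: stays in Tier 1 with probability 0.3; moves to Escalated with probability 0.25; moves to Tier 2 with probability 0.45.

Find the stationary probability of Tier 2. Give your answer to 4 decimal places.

0.3739

Let the stationary distribution be π with π = πP and π_1 + π_2 + π_3 = 1.
π_1 = 0.45·π_1 + 0.4·π_2 + 0.25·π_3
π_2 = 0.3·π_1 + 0.4·π_2 + 0.45·π_3
Solving with the normalization constraint gives π = (0.3826, 0.3739, 0.2435).
So the stationary probability of Tier 2 is 0.3739.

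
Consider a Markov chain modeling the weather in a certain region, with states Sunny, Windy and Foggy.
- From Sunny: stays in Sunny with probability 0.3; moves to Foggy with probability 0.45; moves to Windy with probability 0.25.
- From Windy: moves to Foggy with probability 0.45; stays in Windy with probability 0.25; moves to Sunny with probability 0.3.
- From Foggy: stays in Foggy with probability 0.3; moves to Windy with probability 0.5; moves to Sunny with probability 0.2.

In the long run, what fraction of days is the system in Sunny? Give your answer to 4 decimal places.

Let the stationary distribution be π with π = πP and π_1 + π_2 + π_3 = 1.
π_1 = 0.3·π_1 + 0.3·π_2 + 0.2·π_3
π_2 = 0.25·π_1 + 0.25·π_2 + 0.5·π_3
Solving with the normalization constraint gives π = (0.2609, 0.3478, 0.3913).
So the stationary probability of Sunny is 0.2609.

0.2609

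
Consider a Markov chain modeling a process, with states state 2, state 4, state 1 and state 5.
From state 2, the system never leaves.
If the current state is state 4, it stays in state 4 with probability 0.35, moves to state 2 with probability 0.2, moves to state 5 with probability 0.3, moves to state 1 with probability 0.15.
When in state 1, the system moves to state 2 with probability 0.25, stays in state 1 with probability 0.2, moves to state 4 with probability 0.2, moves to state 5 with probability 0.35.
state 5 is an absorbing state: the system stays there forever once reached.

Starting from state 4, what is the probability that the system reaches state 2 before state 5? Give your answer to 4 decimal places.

0.4031

Let h(s) be the probability of absorption at state 2 starting from transient state s. Then h(state 2) = 1 and h(state 5) = 0. By first-step analysis:
h(state 4) = 0.2·1 + 0.35·h(state 4) + 0.15·h(state 1) + 0.3·0
h(state 1) = 0.25·1 + 0.2·h(state 4) + 0.2·h(state 1) + 0.35·0
Solving: h(state 4) = 0.4031, h(state 1) = 0.4133.
Starting from state 4, the probability is 0.4031.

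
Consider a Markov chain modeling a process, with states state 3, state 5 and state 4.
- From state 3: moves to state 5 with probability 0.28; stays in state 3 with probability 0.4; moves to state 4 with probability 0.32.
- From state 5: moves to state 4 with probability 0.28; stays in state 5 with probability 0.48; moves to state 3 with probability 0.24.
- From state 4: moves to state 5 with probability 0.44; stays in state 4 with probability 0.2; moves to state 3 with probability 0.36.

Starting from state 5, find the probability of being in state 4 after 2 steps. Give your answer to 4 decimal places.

Sum over the intermediate state after 1 step:
P = P(state 5→state 3)·P(state 3→state 4) + P(state 5→state 5)·P(state 5→state 4) + P(state 5→state 4)·P(state 4→state 4)
  = 0.24×0.32 + 0.48×0.28 + 0.28×0.2
  = 0.0768 + 0.1344 + 0.0560 = 0.2672

0.2672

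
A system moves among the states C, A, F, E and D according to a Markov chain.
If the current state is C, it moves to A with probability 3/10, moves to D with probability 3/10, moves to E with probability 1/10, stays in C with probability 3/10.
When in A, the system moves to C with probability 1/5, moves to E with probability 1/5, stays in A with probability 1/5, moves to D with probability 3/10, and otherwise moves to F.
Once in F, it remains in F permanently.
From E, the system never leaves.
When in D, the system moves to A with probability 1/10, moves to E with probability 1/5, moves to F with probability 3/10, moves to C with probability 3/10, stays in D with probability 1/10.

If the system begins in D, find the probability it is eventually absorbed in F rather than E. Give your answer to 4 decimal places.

Let h(s) be the probability of absorption at F starting from transient state s. Then h(F) = 1 and h(E) = 0. By first-step analysis:
h(C) = 0.3·h(C) + 0.3·h(A) + 0.1·0 + 0.3·h(D)
h(A) = 0.2·h(C) + 0.2·h(A) + 0.1·1 + 0.2·0 + 0.3·h(D)
h(D) = 0.3·h(C) + 0.1·h(A) + 0.3·1 + 0.2·0 + 0.1·h(D)
Solving: h(C) = 0.3981, h(A) = 0.4167, h(D) = 0.5123.
Starting from D, the probability is 0.5123.

0.5123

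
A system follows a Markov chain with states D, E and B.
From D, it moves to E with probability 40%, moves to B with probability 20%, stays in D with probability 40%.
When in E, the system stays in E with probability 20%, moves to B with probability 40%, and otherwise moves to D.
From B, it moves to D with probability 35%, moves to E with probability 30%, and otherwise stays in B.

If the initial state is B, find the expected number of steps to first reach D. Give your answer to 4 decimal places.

Let t(s) be the expected number of steps to first reach D from state s, with t(D) = 0. Conditioning on the first step:
t(E) = 1 + 0.2·t(E) + 0.4·t(B)
t(B) = 1 + 0.3·t(E) + 0.35·t(B)
Solving: t(E) = 2.6250, t(B) = 2.7500.
Expected steps from B to D: 2.7500.

2.7500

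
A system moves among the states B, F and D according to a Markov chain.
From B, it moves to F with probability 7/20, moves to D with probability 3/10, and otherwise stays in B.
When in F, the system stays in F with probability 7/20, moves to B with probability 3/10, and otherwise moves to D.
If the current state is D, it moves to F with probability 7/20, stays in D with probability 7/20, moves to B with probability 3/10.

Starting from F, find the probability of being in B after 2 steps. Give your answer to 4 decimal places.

Sum over the intermediate state after 1 step:
P = P(F→B)·P(B→B) + P(F→F)·P(F→B) + P(F→D)·P(D→B)
  = 0.3×0.35 + 0.35×0.3 + 0.35×0.3
  = 0.1050 + 0.1050 + 0.1050 = 0.3150

0.3150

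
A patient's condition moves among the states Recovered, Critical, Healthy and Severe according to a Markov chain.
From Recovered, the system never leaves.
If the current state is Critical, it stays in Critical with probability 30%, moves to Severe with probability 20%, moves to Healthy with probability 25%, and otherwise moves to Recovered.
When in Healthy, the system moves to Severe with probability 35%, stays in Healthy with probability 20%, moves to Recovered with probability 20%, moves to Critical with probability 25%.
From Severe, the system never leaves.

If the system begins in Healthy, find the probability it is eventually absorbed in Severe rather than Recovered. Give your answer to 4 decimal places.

0.5930

Let h(s) be the probability of absorption at Severe starting from transient state s. Then h(Severe) = 1 and h(Recovered) = 0. By first-step analysis:
h(Critical) = 0.25·0 + 0.3·h(Critical) + 0.25·h(Healthy) + 0.2·1
h(Healthy) = 0.2·0 + 0.25·h(Critical) + 0.2·h(Healthy) + 0.35·1
Solving: h(Critical) = 0.4975, h(Healthy) = 0.5930.
Starting from Healthy, the probability is 0.5930.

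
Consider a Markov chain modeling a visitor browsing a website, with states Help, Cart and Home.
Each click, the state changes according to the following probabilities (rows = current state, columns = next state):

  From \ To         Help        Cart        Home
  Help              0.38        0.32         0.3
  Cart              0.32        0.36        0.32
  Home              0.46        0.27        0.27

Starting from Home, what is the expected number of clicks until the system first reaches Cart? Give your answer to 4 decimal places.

3.4329

Let t(s) be the expected number of clicks to first reach Cart from state s, with t(Cart) = 0. Conditioning on the first click:
t(Help) = 1 + 0.38·t(Help) + 0.3·t(Home)
t(Home) = 1 + 0.46·t(Help) + 0.27·t(Home)
Solving: t(Help) = 3.2740, t(Home) = 3.4329.
Expected clicks from Home to Cart: 3.4329.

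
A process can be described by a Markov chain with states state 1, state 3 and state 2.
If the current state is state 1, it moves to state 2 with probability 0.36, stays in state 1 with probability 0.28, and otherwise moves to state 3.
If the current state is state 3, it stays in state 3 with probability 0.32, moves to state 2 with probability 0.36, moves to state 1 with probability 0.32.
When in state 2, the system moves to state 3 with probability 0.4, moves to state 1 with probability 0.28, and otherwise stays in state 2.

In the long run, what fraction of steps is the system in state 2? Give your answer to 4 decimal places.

0.3462

Let the stationary distribution be π with π = πP and π_1 + π_2 + π_3 = 1.
π_1 = 0.28·π_1 + 0.32·π_2 + 0.28·π_3
π_2 = 0.36·π_1 + 0.32·π_2 + 0.4·π_3
Solving with the normalization constraint gives π = (0.2944, 0.3595, 0.3462).
So the stationary probability of state 2 is 0.3462.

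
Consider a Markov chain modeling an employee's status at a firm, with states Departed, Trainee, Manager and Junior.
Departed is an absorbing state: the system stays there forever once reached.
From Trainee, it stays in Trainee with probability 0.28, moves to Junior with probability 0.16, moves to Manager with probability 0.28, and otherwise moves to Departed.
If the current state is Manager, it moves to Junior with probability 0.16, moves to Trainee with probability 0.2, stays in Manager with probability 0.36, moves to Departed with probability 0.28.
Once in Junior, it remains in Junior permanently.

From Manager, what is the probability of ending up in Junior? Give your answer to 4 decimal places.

0.3636

Let h(s) be the probability of absorption at Junior starting from transient state s. Then h(Junior) = 1 and h(Departed) = 0. By first-step analysis:
h(Trainee) = 0.28·0 + 0.28·h(Trainee) + 0.28·h(Manager) + 0.16·1
h(Manager) = 0.28·0 + 0.2·h(Trainee) + 0.36·h(Manager) + 0.16·1
Solving: h(Trainee) = 0.3636, h(Manager) = 0.3636.
Starting from Manager, the probability is 0.3636.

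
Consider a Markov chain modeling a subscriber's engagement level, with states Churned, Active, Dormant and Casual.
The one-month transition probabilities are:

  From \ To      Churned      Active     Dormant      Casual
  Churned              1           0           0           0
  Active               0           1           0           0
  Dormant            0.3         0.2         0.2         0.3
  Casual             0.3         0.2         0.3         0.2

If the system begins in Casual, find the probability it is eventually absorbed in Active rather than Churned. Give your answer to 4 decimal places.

Let h(s) be the probability of absorption at Active starting from transient state s. Then h(Active) = 1 and h(Churned) = 0. By first-step analysis:
h(Dormant) = 0.3·0 + 0.2·1 + 0.2·h(Dormant) + 0.3·h(Casual)
h(Casual) = 0.3·0 + 0.2·1 + 0.3·h(Dormant) + 0.2·h(Casual)
Solving: h(Dormant) = 0.4000, h(Casual) = 0.4000.
Starting from Casual, the probability is 0.4000.

0.4000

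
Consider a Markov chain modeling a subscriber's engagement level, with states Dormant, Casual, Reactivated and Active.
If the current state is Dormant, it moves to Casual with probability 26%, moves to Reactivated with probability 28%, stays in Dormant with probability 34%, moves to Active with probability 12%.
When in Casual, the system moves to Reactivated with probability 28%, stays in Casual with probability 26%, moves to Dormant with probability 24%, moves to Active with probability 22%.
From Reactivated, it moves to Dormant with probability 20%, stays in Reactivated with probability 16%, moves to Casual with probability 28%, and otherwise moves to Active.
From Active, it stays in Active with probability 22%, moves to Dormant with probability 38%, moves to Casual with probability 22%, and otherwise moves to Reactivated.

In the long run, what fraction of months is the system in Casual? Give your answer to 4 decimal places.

Let the stationary distribution be π with π = πP and π_1 + π_2 + π_3 + π_4 = 1.
π_1 = 0.34·π_1 + 0.24·π_2 + 0.2·π_3 + 0.38·π_4
π_2 = 0.26·π_1 + 0.26·π_2 + 0.28·π_3 + 0.22·π_4
π_3 = 0.28·π_1 + 0.28·π_2 + 0.16·π_3 + 0.18·π_4
Solving with the normalization constraint gives π = (0.2911, 0.2557, 0.2301, 0.2231).
So the stationary probability of Casual is 0.2557.

0.2557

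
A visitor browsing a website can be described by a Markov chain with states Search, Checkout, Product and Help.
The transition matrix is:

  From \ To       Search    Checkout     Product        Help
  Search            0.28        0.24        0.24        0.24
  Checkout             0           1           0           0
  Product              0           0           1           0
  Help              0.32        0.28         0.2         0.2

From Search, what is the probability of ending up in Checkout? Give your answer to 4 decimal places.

Let h(s) be the probability of absorption at Checkout starting from transient state s. Then h(Checkout) = 1 and h(Product) = 0. By first-step analysis:
h(Search) = 0.28·h(Search) + 0.24·1 + 0.24·0 + 0.24·h(Help)
h(Help) = 0.32·h(Search) + 0.28·1 + 0.2·0 + 0.2·h(Help)
Solving: h(Search) = 0.5192, h(Help) = 0.5577.
Starting from Search, the probability is 0.5192.

0.5192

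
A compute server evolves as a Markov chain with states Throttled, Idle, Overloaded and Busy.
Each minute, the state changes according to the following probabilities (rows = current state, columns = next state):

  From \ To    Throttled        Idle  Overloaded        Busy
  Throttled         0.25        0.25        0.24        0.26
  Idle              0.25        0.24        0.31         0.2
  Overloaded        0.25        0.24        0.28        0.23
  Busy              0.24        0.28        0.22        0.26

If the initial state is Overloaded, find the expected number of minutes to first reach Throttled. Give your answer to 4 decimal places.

Let t(s) be the expected number of minutes to first reach Throttled from state s, with t(Throttled) = 0. Conditioning on the first minute:
t(Idle) = 1 + 0.24·t(Idle) + 0.31·t(Overloaded) + 0.2·t(Busy)
t(Overloaded) = 1 + 0.24·t(Idle) + 0.28·t(Overloaded) + 0.23·t(Busy)
t(Busy) = 1 + 0.28·t(Idle) + 0.22·t(Overloaded) + 0.26·t(Busy)
Solving: t(Idle) = 4.0358, t(Overloaded) = 4.0370, t(Busy) = 4.0786.
Expected minutes from Overloaded to Throttled: 4.0370.

4.0370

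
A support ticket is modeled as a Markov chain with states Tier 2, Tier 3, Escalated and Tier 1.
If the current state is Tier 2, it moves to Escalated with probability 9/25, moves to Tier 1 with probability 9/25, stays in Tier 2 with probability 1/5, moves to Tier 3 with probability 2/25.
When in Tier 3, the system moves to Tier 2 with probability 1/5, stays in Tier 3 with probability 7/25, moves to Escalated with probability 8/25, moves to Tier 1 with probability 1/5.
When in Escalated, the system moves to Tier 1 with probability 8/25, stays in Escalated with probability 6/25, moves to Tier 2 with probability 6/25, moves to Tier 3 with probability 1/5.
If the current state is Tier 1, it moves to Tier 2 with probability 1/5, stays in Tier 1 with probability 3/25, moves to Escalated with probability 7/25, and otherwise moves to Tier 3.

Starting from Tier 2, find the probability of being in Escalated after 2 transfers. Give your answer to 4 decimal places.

Propagate the distribution vector 2 transfers from Tier 2.
After 0 transfers: (1.0000, 0.0000, 0.0000, 0.0000)
After 1 transfer: (0.2000, 0.0800, 0.3600, 0.3600)
After 2 transfers: (0.2144, 0.2544, 0.2848, 0.2464)
P(in Escalated after 2 transfers) = 0.2848

0.2848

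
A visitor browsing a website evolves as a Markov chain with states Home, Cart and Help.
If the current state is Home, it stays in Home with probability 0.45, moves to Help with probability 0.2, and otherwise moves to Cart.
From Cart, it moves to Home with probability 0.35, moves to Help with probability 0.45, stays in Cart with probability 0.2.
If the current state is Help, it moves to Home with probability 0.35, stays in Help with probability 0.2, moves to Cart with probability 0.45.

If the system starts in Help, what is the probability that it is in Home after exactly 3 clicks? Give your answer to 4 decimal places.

0.3885

Propagate the distribution vector 3 clicks from Help.
After 0 clicks: (0.0000, 0.0000, 1.0000)
After 1 click: (0.3500, 0.4500, 0.2000)
After 2 clicks: (0.3850, 0.3025, 0.3125)
After 3 clicks: (0.3885, 0.3359, 0.2756)
P(in Home after 3 clicks) = 0.3885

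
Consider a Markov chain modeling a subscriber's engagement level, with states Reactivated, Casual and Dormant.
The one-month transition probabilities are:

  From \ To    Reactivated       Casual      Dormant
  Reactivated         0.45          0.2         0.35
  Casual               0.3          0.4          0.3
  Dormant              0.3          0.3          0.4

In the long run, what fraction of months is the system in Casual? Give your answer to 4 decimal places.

0.2941

Let the stationary distribution be π with π = πP and π_1 + π_2 + π_3 = 1.
π_1 = 0.45·π_1 + 0.3·π_2 + 0.3·π_3
π_2 = 0.2·π_1 + 0.4·π_2 + 0.3·π_3
Solving with the normalization constraint gives π = (0.3529, 0.2941, 0.3529).
So the stationary probability of Casual is 0.2941.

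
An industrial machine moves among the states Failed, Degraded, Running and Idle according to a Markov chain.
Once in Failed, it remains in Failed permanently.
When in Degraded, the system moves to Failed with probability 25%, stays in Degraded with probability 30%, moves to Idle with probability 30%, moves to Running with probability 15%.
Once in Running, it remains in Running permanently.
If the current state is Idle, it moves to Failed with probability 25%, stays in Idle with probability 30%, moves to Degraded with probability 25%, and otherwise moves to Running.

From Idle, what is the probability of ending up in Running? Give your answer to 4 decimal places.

Let h(s) be the probability of absorption at Running starting from transient state s. Then h(Running) = 1 and h(Failed) = 0. By first-step analysis:
h(Degraded) = 0.25·0 + 0.3·h(Degraded) + 0.15·1 + 0.3·h(Idle)
h(Idle) = 0.25·0 + 0.25·h(Degraded) + 0.2·1 + 0.3·h(Idle)
Solving: h(Degraded) = 0.3976, h(Idle) = 0.4277.
Starting from Idle, the probability is 0.4277.

0.4277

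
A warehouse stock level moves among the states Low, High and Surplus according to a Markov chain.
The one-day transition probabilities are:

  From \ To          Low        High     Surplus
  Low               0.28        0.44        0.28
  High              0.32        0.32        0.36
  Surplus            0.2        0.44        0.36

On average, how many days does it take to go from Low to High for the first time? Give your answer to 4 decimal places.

Let t(s) be the expected number of days to first reach High from state s, with t(High) = 0. Conditioning on the first day:
t(Low) = 1 + 0.28·t(Low) + 0.28·t(Surplus)
t(Surplus) = 1 + 0.2·t(Low) + 0.36·t(Surplus)
Solving: t(Low) = 2.2727, t(Surplus) = 2.2727.
Expected days from Low to High: 2.2727.

2.2727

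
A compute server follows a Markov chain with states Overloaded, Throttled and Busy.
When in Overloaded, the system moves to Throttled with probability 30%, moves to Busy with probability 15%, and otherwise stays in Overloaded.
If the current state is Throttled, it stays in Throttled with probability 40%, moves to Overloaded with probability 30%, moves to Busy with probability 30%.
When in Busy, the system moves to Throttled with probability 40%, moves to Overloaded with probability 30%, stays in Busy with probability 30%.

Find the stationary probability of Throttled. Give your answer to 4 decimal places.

0.3600

Let the stationary distribution be π with π = πP and π_1 + π_2 + π_3 = 1.
π_1 = 0.55·π_1 + 0.3·π_2 + 0.3·π_3
π_2 = 0.3·π_1 + 0.4·π_2 + 0.4·π_3
Solving with the normalization constraint gives π = (0.4000, 0.3600, 0.2400).
So the stationary probability of Throttled is 0.3600.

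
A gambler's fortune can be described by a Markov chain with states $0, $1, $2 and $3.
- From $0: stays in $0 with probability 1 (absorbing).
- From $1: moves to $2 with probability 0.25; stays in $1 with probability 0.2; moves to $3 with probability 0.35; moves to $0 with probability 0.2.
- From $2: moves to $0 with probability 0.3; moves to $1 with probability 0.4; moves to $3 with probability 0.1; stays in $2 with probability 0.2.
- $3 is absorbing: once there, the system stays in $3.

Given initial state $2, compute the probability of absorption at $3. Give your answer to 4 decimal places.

Let h(s) be the probability of absorption at $3 starting from transient state s. Then h($3) = 1 and h($0) = 0. By first-step analysis:
h($1) = 0.2·0 + 0.2·h($1) + 0.25·h($2) + 0.35·1
h($2) = 0.3·0 + 0.4·h($1) + 0.2·h($2) + 0.1·1
Solving: h($1) = 0.5648, h($2) = 0.4074.
Starting from $2, the probability is 0.4074.

0.4074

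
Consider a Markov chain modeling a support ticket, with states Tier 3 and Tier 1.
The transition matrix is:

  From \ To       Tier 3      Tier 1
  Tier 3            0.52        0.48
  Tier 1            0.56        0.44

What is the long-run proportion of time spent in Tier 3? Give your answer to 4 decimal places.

0.5385

Let the stationary distribution be π with π = πP and π_1 + π_2 = 1.
π_1 = 0.52·π_1 + 0.56·π_2
Solving with the normalization constraint gives π = (0.5385, 0.4615).
So the stationary probability of Tier 3 is 0.5385.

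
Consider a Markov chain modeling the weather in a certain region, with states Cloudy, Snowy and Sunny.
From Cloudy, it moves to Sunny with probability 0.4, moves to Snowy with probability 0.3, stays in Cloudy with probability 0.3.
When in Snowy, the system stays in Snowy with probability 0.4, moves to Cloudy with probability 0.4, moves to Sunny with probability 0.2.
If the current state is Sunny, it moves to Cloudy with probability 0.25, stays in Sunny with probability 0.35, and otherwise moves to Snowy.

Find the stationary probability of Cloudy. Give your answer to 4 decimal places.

Let the stationary distribution be π with π = πP and π_1 + π_2 + π_3 = 1.
π_1 = 0.3·π_1 + 0.4·π_2 + 0.25·π_3
π_2 = 0.3·π_1 + 0.4·π_2 + 0.4·π_3
Solving with the normalization constraint gives π = (0.3212, 0.3679, 0.3109).
So the stationary probability of Cloudy is 0.3212.

0.3212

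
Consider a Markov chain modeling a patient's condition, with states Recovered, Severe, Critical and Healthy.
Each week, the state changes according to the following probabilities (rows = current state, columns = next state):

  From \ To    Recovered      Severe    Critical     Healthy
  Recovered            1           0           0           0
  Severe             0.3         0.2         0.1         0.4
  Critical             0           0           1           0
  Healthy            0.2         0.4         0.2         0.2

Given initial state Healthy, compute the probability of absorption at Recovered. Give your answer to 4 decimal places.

Let h(s) be the probability of absorption at Recovered starting from transient state s. Then h(Recovered) = 1 and h(Critical) = 0. By first-step analysis:
h(Severe) = 0.3·1 + 0.2·h(Severe) + 0.1·0 + 0.4·h(Healthy)
h(Healthy) = 0.2·1 + 0.4·h(Severe) + 0.2·0 + 0.2·h(Healthy)
Solving: h(Severe) = 0.6667, h(Healthy) = 0.5833.
Starting from Healthy, the probability is 0.5833.

0.5833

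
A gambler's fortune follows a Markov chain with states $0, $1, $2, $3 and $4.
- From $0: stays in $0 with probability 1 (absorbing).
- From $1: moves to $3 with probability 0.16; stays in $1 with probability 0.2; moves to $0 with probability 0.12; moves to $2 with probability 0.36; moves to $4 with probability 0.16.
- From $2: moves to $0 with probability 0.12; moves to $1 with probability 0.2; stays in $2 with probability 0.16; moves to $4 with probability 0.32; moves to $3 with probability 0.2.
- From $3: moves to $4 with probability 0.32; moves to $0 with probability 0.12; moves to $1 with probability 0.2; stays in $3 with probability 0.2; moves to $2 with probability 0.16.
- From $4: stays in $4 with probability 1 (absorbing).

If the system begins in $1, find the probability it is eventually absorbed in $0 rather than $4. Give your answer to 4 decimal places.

Let h(s) be the probability of absorption at $0 starting from transient state s. Then h($0) = 1 and h($4) = 0. By first-step analysis:
h($1) = 0.12·1 + 0.2·h($1) + 0.36·h($2) + 0.16·h($3) + 0.16·0
h($2) = 0.12·1 + 0.2·h($1) + 0.16·h($2) + 0.2·h($3) + 0.32·0
h($3) = 0.12·1 + 0.2·h($1) + 0.16·h($2) + 0.2·h($3) + 0.32·0
Solving: h($1) = 0.3412, h($2) = 0.2941, h($3) = 0.2941.
Starting from $1, the probability is 0.3412.

0.3412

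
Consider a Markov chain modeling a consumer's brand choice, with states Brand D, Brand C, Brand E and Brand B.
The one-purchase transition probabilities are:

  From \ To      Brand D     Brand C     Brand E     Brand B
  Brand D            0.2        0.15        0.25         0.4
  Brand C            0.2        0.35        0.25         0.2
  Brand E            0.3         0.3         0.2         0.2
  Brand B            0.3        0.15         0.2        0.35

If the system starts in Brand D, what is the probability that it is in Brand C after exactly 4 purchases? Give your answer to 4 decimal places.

Propagate the distribution vector 4 purchases from Brand D.
After 0 purchases: (1.0000, 0.0000, 0.0000, 0.0000)
After 1 purchase: (0.2000, 0.1500, 0.2500, 0.4000)
After 2 purchases: (0.2650, 0.2175, 0.2175, 0.3000)
After 3 purchases: (0.2518, 0.2261, 0.2241, 0.2980)
After 4 purchases: (0.2522, 0.2288, 0.2239, 0.2951)
P(in Brand C after 4 purchases) = 0.2288

0.2288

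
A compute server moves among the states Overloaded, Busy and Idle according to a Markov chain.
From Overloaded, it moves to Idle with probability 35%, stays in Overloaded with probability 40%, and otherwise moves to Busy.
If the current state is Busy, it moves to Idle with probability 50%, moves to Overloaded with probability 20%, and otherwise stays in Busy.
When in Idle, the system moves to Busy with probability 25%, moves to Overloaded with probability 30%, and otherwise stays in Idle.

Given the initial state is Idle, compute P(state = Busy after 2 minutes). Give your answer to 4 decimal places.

0.2625

Sum over the intermediate state after 1 minute:
P = P(Idle→Overloaded)·P(Overloaded→Busy) + P(Idle→Busy)·P(Busy→Busy) + P(Idle→Idle)·P(Idle→Busy)
  = 0.3×0.25 + 0.25×0.3 + 0.45×0.25
  = 0.0750 + 0.0750 + 0.1125 = 0.2625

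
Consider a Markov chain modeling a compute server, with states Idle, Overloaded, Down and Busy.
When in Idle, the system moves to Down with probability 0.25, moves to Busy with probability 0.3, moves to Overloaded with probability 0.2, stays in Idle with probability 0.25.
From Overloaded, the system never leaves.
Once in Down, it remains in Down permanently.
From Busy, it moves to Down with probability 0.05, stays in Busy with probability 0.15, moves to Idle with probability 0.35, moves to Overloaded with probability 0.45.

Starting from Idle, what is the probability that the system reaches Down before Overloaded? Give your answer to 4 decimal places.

Let h(s) be the probability of absorption at Down starting from transient state s. Then h(Down) = 1 and h(Overloaded) = 0. By first-step analysis:
h(Idle) = 0.25·h(Idle) + 0.2·0 + 0.25·1 + 0.3·h(Busy)
h(Busy) = 0.35·h(Idle) + 0.45·0 + 0.05·1 + 0.15·h(Busy)
Solving: h(Idle) = 0.4272, h(Busy) = 0.2347.
Starting from Idle, the probability is 0.4272.

0.4272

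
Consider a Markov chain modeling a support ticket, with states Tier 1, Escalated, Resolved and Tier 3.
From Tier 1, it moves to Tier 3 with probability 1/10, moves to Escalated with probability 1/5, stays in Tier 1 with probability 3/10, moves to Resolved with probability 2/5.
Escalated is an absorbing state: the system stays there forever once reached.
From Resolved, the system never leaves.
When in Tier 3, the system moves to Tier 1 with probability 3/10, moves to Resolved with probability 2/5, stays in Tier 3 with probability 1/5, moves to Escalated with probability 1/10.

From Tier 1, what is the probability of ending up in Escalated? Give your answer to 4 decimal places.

0.3208

Let h(s) be the probability of absorption at Escalated starting from transient state s. Then h(Escalated) = 1 and h(Resolved) = 0. By first-step analysis:
h(Tier 1) = 0.3·h(Tier 1) + 0.2·1 + 0.4·0 + 0.1·h(Tier 3)
h(Tier 3) = 0.3·h(Tier 1) + 0.1·1 + 0.4·0 + 0.2·h(Tier 3)
Solving: h(Tier 1) = 0.3208, h(Tier 3) = 0.2453.
Starting from Tier 1, the probability is 0.3208.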